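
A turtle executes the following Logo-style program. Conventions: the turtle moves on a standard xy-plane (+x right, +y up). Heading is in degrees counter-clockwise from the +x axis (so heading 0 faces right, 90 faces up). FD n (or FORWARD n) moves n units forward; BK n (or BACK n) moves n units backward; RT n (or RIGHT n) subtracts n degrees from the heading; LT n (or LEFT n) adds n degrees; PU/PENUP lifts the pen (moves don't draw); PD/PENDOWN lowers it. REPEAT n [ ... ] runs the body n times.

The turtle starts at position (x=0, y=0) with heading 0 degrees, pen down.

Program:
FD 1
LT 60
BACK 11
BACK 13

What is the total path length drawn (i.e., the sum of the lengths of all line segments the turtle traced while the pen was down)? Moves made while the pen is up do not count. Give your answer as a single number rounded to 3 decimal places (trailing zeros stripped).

Executing turtle program step by step:
Start: pos=(0,0), heading=0, pen down
FD 1: (0,0) -> (1,0) [heading=0, draw]
LT 60: heading 0 -> 60
BK 11: (1,0) -> (-4.5,-9.526) [heading=60, draw]
BK 13: (-4.5,-9.526) -> (-11,-20.785) [heading=60, draw]
Final: pos=(-11,-20.785), heading=60, 3 segment(s) drawn

Segment lengths:
  seg 1: (0,0) -> (1,0), length = 1
  seg 2: (1,0) -> (-4.5,-9.526), length = 11
  seg 3: (-4.5,-9.526) -> (-11,-20.785), length = 13
Total = 25

Answer: 25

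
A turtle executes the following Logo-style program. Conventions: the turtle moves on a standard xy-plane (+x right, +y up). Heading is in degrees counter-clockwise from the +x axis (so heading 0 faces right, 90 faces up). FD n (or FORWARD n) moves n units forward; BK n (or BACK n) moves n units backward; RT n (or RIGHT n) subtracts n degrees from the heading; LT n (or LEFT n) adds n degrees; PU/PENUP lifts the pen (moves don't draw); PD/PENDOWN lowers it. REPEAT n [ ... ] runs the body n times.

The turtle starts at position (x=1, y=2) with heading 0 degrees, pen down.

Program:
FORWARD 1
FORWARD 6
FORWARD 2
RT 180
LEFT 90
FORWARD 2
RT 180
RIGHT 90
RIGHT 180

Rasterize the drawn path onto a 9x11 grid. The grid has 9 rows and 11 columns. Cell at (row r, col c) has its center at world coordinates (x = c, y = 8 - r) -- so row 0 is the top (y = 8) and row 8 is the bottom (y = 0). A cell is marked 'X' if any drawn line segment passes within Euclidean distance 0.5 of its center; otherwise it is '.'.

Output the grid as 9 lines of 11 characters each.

Segment 0: (1,2) -> (2,2)
Segment 1: (2,2) -> (8,2)
Segment 2: (8,2) -> (10,2)
Segment 3: (10,2) -> (10,0)

Answer: ...........
...........
...........
...........
...........
...........
.XXXXXXXXXX
..........X
..........X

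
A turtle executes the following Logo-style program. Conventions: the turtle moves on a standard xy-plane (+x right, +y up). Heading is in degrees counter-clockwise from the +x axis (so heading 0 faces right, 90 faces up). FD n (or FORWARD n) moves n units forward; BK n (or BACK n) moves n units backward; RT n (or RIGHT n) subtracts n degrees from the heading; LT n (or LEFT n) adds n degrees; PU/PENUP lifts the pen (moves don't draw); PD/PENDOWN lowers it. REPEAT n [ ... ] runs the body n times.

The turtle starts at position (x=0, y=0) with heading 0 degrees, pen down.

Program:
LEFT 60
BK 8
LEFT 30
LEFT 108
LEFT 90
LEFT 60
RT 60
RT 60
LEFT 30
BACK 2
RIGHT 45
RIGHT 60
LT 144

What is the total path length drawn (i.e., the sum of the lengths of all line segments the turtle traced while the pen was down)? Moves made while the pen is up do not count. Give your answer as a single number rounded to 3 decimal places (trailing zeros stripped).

Answer: 10

Derivation:
Executing turtle program step by step:
Start: pos=(0,0), heading=0, pen down
LT 60: heading 0 -> 60
BK 8: (0,0) -> (-4,-6.928) [heading=60, draw]
LT 30: heading 60 -> 90
LT 108: heading 90 -> 198
LT 90: heading 198 -> 288
LT 60: heading 288 -> 348
RT 60: heading 348 -> 288
RT 60: heading 288 -> 228
LT 30: heading 228 -> 258
BK 2: (-4,-6.928) -> (-3.584,-4.972) [heading=258, draw]
RT 45: heading 258 -> 213
RT 60: heading 213 -> 153
LT 144: heading 153 -> 297
Final: pos=(-3.584,-4.972), heading=297, 2 segment(s) drawn

Segment lengths:
  seg 1: (0,0) -> (-4,-6.928), length = 8
  seg 2: (-4,-6.928) -> (-3.584,-4.972), length = 2
Total = 10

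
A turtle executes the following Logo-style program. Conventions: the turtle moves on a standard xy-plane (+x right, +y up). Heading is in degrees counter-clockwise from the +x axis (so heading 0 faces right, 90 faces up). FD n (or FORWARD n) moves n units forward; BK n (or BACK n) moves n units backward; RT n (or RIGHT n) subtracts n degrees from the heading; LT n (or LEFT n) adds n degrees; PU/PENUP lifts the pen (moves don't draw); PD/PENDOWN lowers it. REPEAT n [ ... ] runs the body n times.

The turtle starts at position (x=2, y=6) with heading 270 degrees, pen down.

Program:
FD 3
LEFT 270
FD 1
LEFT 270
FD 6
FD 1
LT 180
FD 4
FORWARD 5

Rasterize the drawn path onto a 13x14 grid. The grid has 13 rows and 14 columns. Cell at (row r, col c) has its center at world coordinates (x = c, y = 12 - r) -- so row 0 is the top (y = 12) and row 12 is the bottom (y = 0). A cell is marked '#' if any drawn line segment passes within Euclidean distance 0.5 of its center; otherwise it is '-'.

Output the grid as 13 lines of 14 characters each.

Answer: --------------
--------------
-#------------
-#------------
-#------------
-#------------
-##-----------
-##-----------
-##-----------
-##-----------
-#------------
-#------------
--------------

Derivation:
Segment 0: (2,6) -> (2,3)
Segment 1: (2,3) -> (1,3)
Segment 2: (1,3) -> (1,9)
Segment 3: (1,9) -> (1,10)
Segment 4: (1,10) -> (1,6)
Segment 5: (1,6) -> (1,1)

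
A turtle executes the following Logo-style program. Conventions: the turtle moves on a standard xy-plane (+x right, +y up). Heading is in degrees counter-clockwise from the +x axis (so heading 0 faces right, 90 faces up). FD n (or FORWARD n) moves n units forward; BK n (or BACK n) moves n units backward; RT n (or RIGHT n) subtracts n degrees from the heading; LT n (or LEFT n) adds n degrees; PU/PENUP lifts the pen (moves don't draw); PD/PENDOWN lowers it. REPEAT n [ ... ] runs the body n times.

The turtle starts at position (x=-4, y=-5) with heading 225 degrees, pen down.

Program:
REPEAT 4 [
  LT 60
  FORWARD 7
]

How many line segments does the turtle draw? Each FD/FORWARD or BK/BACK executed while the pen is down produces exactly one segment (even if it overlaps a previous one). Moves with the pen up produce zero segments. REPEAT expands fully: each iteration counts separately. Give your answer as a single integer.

Executing turtle program step by step:
Start: pos=(-4,-5), heading=225, pen down
REPEAT 4 [
  -- iteration 1/4 --
  LT 60: heading 225 -> 285
  FD 7: (-4,-5) -> (-2.188,-11.761) [heading=285, draw]
  -- iteration 2/4 --
  LT 60: heading 285 -> 345
  FD 7: (-2.188,-11.761) -> (4.573,-13.573) [heading=345, draw]
  -- iteration 3/4 --
  LT 60: heading 345 -> 45
  FD 7: (4.573,-13.573) -> (9.523,-8.623) [heading=45, draw]
  -- iteration 4/4 --
  LT 60: heading 45 -> 105
  FD 7: (9.523,-8.623) -> (7.711,-1.862) [heading=105, draw]
]
Final: pos=(7.711,-1.862), heading=105, 4 segment(s) drawn
Segments drawn: 4

Answer: 4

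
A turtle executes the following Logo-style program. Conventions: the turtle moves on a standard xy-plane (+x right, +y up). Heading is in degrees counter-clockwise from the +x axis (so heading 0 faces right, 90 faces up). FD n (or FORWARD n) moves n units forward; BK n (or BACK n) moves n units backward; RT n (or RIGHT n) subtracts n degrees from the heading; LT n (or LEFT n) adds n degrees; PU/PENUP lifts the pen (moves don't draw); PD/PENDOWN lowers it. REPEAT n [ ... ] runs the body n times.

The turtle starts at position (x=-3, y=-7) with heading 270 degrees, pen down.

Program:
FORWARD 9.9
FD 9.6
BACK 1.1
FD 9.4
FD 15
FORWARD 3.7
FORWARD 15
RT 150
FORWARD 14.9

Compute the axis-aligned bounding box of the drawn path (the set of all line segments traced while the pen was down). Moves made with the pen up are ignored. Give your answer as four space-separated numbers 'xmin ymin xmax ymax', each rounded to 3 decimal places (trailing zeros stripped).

Answer: -10.45 -68.5 -3 -7

Derivation:
Executing turtle program step by step:
Start: pos=(-3,-7), heading=270, pen down
FD 9.9: (-3,-7) -> (-3,-16.9) [heading=270, draw]
FD 9.6: (-3,-16.9) -> (-3,-26.5) [heading=270, draw]
BK 1.1: (-3,-26.5) -> (-3,-25.4) [heading=270, draw]
FD 9.4: (-3,-25.4) -> (-3,-34.8) [heading=270, draw]
FD 15: (-3,-34.8) -> (-3,-49.8) [heading=270, draw]
FD 3.7: (-3,-49.8) -> (-3,-53.5) [heading=270, draw]
FD 15: (-3,-53.5) -> (-3,-68.5) [heading=270, draw]
RT 150: heading 270 -> 120
FD 14.9: (-3,-68.5) -> (-10.45,-55.596) [heading=120, draw]
Final: pos=(-10.45,-55.596), heading=120, 8 segment(s) drawn

Segment endpoints: x in {-10.45, -3, -3, -3, -3, -3, -3, -3}, y in {-68.5, -55.596, -53.5, -49.8, -34.8, -26.5, -25.4, -16.9, -7}
xmin=-10.45, ymin=-68.5, xmax=-3, ymax=-7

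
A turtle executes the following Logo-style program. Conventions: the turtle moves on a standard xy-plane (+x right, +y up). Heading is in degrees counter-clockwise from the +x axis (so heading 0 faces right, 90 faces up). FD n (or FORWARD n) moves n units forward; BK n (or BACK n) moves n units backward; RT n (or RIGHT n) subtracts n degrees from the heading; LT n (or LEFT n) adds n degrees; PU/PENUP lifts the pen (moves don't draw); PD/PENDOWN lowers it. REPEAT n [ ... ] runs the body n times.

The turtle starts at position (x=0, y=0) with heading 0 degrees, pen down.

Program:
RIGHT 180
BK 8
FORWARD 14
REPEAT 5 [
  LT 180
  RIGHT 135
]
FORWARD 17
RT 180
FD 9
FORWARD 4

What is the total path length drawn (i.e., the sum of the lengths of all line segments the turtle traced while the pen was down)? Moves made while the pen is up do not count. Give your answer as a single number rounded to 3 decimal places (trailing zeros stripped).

Executing turtle program step by step:
Start: pos=(0,0), heading=0, pen down
RT 180: heading 0 -> 180
BK 8: (0,0) -> (8,0) [heading=180, draw]
FD 14: (8,0) -> (-6,0) [heading=180, draw]
REPEAT 5 [
  -- iteration 1/5 --
  LT 180: heading 180 -> 0
  RT 135: heading 0 -> 225
  -- iteration 2/5 --
  LT 180: heading 225 -> 45
  RT 135: heading 45 -> 270
  -- iteration 3/5 --
  LT 180: heading 270 -> 90
  RT 135: heading 90 -> 315
  -- iteration 4/5 --
  LT 180: heading 315 -> 135
  RT 135: heading 135 -> 0
  -- iteration 5/5 --
  LT 180: heading 0 -> 180
  RT 135: heading 180 -> 45
]
FD 17: (-6,0) -> (6.021,12.021) [heading=45, draw]
RT 180: heading 45 -> 225
FD 9: (6.021,12.021) -> (-0.343,5.657) [heading=225, draw]
FD 4: (-0.343,5.657) -> (-3.172,2.828) [heading=225, draw]
Final: pos=(-3.172,2.828), heading=225, 5 segment(s) drawn

Segment lengths:
  seg 1: (0,0) -> (8,0), length = 8
  seg 2: (8,0) -> (-6,0), length = 14
  seg 3: (-6,0) -> (6.021,12.021), length = 17
  seg 4: (6.021,12.021) -> (-0.343,5.657), length = 9
  seg 5: (-0.343,5.657) -> (-3.172,2.828), length = 4
Total = 52

Answer: 52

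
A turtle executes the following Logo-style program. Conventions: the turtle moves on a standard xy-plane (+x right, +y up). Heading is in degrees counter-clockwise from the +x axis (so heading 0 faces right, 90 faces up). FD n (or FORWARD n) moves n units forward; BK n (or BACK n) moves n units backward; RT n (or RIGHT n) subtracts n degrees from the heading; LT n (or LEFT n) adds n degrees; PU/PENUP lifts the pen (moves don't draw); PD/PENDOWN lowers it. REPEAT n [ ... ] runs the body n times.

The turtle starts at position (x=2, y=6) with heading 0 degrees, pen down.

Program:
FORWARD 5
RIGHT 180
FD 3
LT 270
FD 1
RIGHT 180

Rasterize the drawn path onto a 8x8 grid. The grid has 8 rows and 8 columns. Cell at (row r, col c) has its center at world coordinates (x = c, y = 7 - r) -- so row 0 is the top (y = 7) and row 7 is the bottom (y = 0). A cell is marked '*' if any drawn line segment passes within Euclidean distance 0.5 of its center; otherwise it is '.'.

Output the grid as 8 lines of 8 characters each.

Answer: ....*...
..******
........
........
........
........
........
........

Derivation:
Segment 0: (2,6) -> (7,6)
Segment 1: (7,6) -> (4,6)
Segment 2: (4,6) -> (4,7)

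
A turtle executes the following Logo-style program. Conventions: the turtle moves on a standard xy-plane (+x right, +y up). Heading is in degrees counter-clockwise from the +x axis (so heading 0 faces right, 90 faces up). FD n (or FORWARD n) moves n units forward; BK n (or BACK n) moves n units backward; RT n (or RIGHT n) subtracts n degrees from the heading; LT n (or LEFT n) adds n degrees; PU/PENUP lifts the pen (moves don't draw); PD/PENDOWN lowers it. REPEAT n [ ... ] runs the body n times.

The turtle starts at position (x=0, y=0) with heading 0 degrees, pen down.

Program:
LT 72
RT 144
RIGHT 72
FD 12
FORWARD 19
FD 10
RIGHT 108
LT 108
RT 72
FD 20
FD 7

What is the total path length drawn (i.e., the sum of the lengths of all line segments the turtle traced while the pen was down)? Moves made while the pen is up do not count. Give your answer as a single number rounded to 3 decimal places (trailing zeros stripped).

Executing turtle program step by step:
Start: pos=(0,0), heading=0, pen down
LT 72: heading 0 -> 72
RT 144: heading 72 -> 288
RT 72: heading 288 -> 216
FD 12: (0,0) -> (-9.708,-7.053) [heading=216, draw]
FD 19: (-9.708,-7.053) -> (-25.08,-18.221) [heading=216, draw]
FD 10: (-25.08,-18.221) -> (-33.17,-24.099) [heading=216, draw]
RT 108: heading 216 -> 108
LT 108: heading 108 -> 216
RT 72: heading 216 -> 144
FD 20: (-33.17,-24.099) -> (-49.35,-12.343) [heading=144, draw]
FD 7: (-49.35,-12.343) -> (-55.013,-8.229) [heading=144, draw]
Final: pos=(-55.013,-8.229), heading=144, 5 segment(s) drawn

Segment lengths:
  seg 1: (0,0) -> (-9.708,-7.053), length = 12
  seg 2: (-9.708,-7.053) -> (-25.08,-18.221), length = 19
  seg 3: (-25.08,-18.221) -> (-33.17,-24.099), length = 10
  seg 4: (-33.17,-24.099) -> (-49.35,-12.343), length = 20
  seg 5: (-49.35,-12.343) -> (-55.013,-8.229), length = 7
Total = 68

Answer: 68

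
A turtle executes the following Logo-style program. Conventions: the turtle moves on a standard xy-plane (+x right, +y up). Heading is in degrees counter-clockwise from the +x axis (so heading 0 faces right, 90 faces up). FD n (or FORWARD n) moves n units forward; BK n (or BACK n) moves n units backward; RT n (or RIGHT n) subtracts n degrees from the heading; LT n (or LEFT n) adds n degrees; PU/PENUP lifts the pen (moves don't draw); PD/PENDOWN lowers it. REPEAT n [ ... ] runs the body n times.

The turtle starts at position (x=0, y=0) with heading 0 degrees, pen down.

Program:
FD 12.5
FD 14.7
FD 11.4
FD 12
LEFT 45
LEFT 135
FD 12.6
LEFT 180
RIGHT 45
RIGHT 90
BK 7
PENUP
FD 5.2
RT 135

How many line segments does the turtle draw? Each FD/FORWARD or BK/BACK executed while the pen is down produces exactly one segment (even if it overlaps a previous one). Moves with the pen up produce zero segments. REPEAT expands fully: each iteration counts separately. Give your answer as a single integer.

Executing turtle program step by step:
Start: pos=(0,0), heading=0, pen down
FD 12.5: (0,0) -> (12.5,0) [heading=0, draw]
FD 14.7: (12.5,0) -> (27.2,0) [heading=0, draw]
FD 11.4: (27.2,0) -> (38.6,0) [heading=0, draw]
FD 12: (38.6,0) -> (50.6,0) [heading=0, draw]
LT 45: heading 0 -> 45
LT 135: heading 45 -> 180
FD 12.6: (50.6,0) -> (38,0) [heading=180, draw]
LT 180: heading 180 -> 0
RT 45: heading 0 -> 315
RT 90: heading 315 -> 225
BK 7: (38,0) -> (42.95,4.95) [heading=225, draw]
PU: pen up
FD 5.2: (42.95,4.95) -> (39.273,1.273) [heading=225, move]
RT 135: heading 225 -> 90
Final: pos=(39.273,1.273), heading=90, 6 segment(s) drawn
Segments drawn: 6

Answer: 6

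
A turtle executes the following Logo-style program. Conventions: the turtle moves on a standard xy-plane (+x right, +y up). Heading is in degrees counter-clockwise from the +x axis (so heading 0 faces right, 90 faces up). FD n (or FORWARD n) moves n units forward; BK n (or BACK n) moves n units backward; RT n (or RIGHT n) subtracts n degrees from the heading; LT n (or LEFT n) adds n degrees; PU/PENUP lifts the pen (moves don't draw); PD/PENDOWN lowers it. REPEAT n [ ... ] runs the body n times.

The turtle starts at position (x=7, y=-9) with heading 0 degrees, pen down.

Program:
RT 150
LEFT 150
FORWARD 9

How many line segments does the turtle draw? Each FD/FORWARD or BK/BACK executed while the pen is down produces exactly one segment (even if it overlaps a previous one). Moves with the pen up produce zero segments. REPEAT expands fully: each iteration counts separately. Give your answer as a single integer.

Answer: 1

Derivation:
Executing turtle program step by step:
Start: pos=(7,-9), heading=0, pen down
RT 150: heading 0 -> 210
LT 150: heading 210 -> 0
FD 9: (7,-9) -> (16,-9) [heading=0, draw]
Final: pos=(16,-9), heading=0, 1 segment(s) drawn
Segments drawn: 1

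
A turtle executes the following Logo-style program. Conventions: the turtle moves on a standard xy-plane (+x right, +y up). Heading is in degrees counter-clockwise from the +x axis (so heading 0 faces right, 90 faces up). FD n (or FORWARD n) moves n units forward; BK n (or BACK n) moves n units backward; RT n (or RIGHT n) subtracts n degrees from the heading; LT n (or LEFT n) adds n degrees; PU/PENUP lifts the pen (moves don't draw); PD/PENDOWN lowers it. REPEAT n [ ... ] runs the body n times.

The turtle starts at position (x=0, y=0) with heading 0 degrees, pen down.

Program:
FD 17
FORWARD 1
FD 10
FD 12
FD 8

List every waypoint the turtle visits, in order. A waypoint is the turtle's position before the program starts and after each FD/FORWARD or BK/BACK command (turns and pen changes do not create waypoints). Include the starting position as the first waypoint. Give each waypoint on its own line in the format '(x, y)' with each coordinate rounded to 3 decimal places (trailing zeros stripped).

Executing turtle program step by step:
Start: pos=(0,0), heading=0, pen down
FD 17: (0,0) -> (17,0) [heading=0, draw]
FD 1: (17,0) -> (18,0) [heading=0, draw]
FD 10: (18,0) -> (28,0) [heading=0, draw]
FD 12: (28,0) -> (40,0) [heading=0, draw]
FD 8: (40,0) -> (48,0) [heading=0, draw]
Final: pos=(48,0), heading=0, 5 segment(s) drawn
Waypoints (6 total):
(0, 0)
(17, 0)
(18, 0)
(28, 0)
(40, 0)
(48, 0)

Answer: (0, 0)
(17, 0)
(18, 0)
(28, 0)
(40, 0)
(48, 0)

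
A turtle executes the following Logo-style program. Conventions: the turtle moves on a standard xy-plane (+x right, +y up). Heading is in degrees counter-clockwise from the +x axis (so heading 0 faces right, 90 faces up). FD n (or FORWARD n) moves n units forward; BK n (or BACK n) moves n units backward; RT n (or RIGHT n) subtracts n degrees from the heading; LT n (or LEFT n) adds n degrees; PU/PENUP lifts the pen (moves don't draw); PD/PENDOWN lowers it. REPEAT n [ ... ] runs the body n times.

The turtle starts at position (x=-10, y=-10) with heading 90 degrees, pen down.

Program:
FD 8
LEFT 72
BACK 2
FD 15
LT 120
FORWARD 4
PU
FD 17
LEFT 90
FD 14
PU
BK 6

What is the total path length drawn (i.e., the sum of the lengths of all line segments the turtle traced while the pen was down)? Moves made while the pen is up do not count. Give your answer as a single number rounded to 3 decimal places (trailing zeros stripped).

Answer: 29

Derivation:
Executing turtle program step by step:
Start: pos=(-10,-10), heading=90, pen down
FD 8: (-10,-10) -> (-10,-2) [heading=90, draw]
LT 72: heading 90 -> 162
BK 2: (-10,-2) -> (-8.098,-2.618) [heading=162, draw]
FD 15: (-8.098,-2.618) -> (-22.364,2.017) [heading=162, draw]
LT 120: heading 162 -> 282
FD 4: (-22.364,2.017) -> (-21.532,-1.895) [heading=282, draw]
PU: pen up
FD 17: (-21.532,-1.895) -> (-17.998,-18.524) [heading=282, move]
LT 90: heading 282 -> 12
FD 14: (-17.998,-18.524) -> (-4.304,-15.613) [heading=12, move]
PU: pen up
BK 6: (-4.304,-15.613) -> (-10.172,-16.861) [heading=12, move]
Final: pos=(-10.172,-16.861), heading=12, 4 segment(s) drawn

Segment lengths:
  seg 1: (-10,-10) -> (-10,-2), length = 8
  seg 2: (-10,-2) -> (-8.098,-2.618), length = 2
  seg 3: (-8.098,-2.618) -> (-22.364,2.017), length = 15
  seg 4: (-22.364,2.017) -> (-21.532,-1.895), length = 4
Total = 29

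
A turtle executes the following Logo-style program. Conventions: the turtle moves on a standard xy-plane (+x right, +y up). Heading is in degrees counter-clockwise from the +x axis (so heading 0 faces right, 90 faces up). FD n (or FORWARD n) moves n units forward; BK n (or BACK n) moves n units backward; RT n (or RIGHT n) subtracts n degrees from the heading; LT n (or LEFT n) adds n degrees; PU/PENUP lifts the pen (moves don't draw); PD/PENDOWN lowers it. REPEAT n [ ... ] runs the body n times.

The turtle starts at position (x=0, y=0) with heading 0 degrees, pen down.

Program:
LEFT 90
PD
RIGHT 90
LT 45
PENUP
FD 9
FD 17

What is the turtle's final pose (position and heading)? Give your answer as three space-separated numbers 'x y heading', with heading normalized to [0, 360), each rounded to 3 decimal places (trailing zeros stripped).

Answer: 18.385 18.385 45

Derivation:
Executing turtle program step by step:
Start: pos=(0,0), heading=0, pen down
LT 90: heading 0 -> 90
PD: pen down
RT 90: heading 90 -> 0
LT 45: heading 0 -> 45
PU: pen up
FD 9: (0,0) -> (6.364,6.364) [heading=45, move]
FD 17: (6.364,6.364) -> (18.385,18.385) [heading=45, move]
Final: pos=(18.385,18.385), heading=45, 0 segment(s) drawn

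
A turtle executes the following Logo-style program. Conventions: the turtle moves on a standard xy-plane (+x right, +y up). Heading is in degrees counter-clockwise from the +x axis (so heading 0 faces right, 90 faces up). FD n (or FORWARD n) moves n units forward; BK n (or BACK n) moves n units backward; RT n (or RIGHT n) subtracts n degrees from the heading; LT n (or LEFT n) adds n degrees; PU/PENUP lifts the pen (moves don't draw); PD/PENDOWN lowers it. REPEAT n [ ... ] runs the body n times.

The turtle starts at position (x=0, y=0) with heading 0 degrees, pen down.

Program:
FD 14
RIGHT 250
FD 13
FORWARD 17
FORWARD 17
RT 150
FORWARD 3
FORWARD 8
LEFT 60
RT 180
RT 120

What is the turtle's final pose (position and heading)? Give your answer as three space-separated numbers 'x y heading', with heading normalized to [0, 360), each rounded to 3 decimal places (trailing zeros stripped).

Executing turtle program step by step:
Start: pos=(0,0), heading=0, pen down
FD 14: (0,0) -> (14,0) [heading=0, draw]
RT 250: heading 0 -> 110
FD 13: (14,0) -> (9.554,12.216) [heading=110, draw]
FD 17: (9.554,12.216) -> (3.739,28.191) [heading=110, draw]
FD 17: (3.739,28.191) -> (-2.075,44.166) [heading=110, draw]
RT 150: heading 110 -> 320
FD 3: (-2.075,44.166) -> (0.223,42.237) [heading=320, draw]
FD 8: (0.223,42.237) -> (6.352,37.095) [heading=320, draw]
LT 60: heading 320 -> 20
RT 180: heading 20 -> 200
RT 120: heading 200 -> 80
Final: pos=(6.352,37.095), heading=80, 6 segment(s) drawn

Answer: 6.352 37.095 80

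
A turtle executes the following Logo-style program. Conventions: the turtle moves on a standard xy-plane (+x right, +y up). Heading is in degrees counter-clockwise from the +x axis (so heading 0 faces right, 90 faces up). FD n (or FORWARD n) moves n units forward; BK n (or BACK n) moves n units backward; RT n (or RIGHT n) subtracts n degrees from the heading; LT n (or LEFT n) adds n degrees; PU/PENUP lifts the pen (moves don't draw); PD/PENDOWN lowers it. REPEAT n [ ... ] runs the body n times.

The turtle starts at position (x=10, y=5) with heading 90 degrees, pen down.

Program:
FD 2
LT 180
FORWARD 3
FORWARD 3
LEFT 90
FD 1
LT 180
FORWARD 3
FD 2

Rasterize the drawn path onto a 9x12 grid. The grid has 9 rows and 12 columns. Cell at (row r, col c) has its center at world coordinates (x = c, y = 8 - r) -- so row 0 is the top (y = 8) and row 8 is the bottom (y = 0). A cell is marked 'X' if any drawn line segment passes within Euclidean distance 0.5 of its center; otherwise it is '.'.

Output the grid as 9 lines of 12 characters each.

Segment 0: (10,5) -> (10,7)
Segment 1: (10,7) -> (10,4)
Segment 2: (10,4) -> (10,1)
Segment 3: (10,1) -> (11,1)
Segment 4: (11,1) -> (8,1)
Segment 5: (8,1) -> (6,1)

Answer: ............
..........X.
..........X.
..........X.
..........X.
..........X.
..........X.
......XXXXXX
............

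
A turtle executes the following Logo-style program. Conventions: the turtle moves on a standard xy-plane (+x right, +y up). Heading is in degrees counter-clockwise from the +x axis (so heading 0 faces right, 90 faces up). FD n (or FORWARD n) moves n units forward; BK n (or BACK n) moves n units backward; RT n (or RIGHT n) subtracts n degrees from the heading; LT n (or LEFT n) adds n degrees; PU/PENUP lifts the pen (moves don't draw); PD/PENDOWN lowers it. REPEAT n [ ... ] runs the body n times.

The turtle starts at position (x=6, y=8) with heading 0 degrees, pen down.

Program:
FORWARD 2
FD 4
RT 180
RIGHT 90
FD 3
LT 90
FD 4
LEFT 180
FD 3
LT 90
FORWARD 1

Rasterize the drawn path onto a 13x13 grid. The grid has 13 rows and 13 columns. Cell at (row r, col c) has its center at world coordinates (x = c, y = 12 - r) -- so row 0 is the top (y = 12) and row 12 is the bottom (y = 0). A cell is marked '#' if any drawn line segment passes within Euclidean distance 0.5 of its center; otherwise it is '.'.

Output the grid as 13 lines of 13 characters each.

Answer: ...........#.
........#####
............#
............#
......#######
.............
.............
.............
.............
.............
.............
.............
.............

Derivation:
Segment 0: (6,8) -> (8,8)
Segment 1: (8,8) -> (12,8)
Segment 2: (12,8) -> (12,11)
Segment 3: (12,11) -> (8,11)
Segment 4: (8,11) -> (11,11)
Segment 5: (11,11) -> (11,12)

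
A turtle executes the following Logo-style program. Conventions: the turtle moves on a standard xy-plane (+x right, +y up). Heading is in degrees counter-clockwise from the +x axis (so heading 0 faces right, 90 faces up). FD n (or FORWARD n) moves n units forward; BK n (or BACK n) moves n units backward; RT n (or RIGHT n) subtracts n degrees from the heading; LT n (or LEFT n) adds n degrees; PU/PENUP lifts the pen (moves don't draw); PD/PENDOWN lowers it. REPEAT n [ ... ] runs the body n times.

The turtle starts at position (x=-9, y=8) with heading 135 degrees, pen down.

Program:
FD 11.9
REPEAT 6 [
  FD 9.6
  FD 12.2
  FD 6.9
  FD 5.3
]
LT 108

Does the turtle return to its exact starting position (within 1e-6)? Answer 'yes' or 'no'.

Executing turtle program step by step:
Start: pos=(-9,8), heading=135, pen down
FD 11.9: (-9,8) -> (-17.415,16.415) [heading=135, draw]
REPEAT 6 [
  -- iteration 1/6 --
  FD 9.6: (-17.415,16.415) -> (-24.203,23.203) [heading=135, draw]
  FD 12.2: (-24.203,23.203) -> (-32.829,31.829) [heading=135, draw]
  FD 6.9: (-32.829,31.829) -> (-37.709,36.709) [heading=135, draw]
  FD 5.3: (-37.709,36.709) -> (-41.456,40.456) [heading=135, draw]
  -- iteration 2/6 --
  FD 9.6: (-41.456,40.456) -> (-48.244,47.244) [heading=135, draw]
  FD 12.2: (-48.244,47.244) -> (-56.871,55.871) [heading=135, draw]
  FD 6.9: (-56.871,55.871) -> (-61.75,60.75) [heading=135, draw]
  FD 5.3: (-61.75,60.75) -> (-65.498,64.498) [heading=135, draw]
  -- iteration 3/6 --
  FD 9.6: (-65.498,64.498) -> (-72.286,71.286) [heading=135, draw]
  FD 12.2: (-72.286,71.286) -> (-80.913,79.913) [heading=135, draw]
  FD 6.9: (-80.913,79.913) -> (-85.792,84.792) [heading=135, draw]
  FD 5.3: (-85.792,84.792) -> (-89.539,88.539) [heading=135, draw]
  -- iteration 4/6 --
  FD 9.6: (-89.539,88.539) -> (-96.328,95.328) [heading=135, draw]
  FD 12.2: (-96.328,95.328) -> (-104.954,103.954) [heading=135, draw]
  FD 6.9: (-104.954,103.954) -> (-109.833,108.833) [heading=135, draw]
  FD 5.3: (-109.833,108.833) -> (-113.581,112.581) [heading=135, draw]
  -- iteration 5/6 --
  FD 9.6: (-113.581,112.581) -> (-120.369,119.369) [heading=135, draw]
  FD 12.2: (-120.369,119.369) -> (-128.996,127.996) [heading=135, draw]
  FD 6.9: (-128.996,127.996) -> (-133.875,132.875) [heading=135, draw]
  FD 5.3: (-133.875,132.875) -> (-137.623,136.623) [heading=135, draw]
  -- iteration 6/6 --
  FD 9.6: (-137.623,136.623) -> (-144.411,143.411) [heading=135, draw]
  FD 12.2: (-144.411,143.411) -> (-153.038,152.038) [heading=135, draw]
  FD 6.9: (-153.038,152.038) -> (-157.917,156.917) [heading=135, draw]
  FD 5.3: (-157.917,156.917) -> (-161.664,160.664) [heading=135, draw]
]
LT 108: heading 135 -> 243
Final: pos=(-161.664,160.664), heading=243, 25 segment(s) drawn

Start position: (-9, 8)
Final position: (-161.664, 160.664)
Distance = 215.9; >= 1e-6 -> NOT closed

Answer: no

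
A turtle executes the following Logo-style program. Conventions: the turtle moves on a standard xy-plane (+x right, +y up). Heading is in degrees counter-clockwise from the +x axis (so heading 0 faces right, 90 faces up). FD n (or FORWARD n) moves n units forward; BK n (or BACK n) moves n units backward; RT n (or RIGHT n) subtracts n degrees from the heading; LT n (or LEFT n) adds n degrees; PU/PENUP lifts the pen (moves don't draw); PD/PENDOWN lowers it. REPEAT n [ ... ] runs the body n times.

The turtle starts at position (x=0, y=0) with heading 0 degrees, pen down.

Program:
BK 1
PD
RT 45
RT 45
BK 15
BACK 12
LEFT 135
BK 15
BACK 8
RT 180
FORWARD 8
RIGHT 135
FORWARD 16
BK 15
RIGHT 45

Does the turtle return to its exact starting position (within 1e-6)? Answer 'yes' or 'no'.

Answer: no

Derivation:
Executing turtle program step by step:
Start: pos=(0,0), heading=0, pen down
BK 1: (0,0) -> (-1,0) [heading=0, draw]
PD: pen down
RT 45: heading 0 -> 315
RT 45: heading 315 -> 270
BK 15: (-1,0) -> (-1,15) [heading=270, draw]
BK 12: (-1,15) -> (-1,27) [heading=270, draw]
LT 135: heading 270 -> 45
BK 15: (-1,27) -> (-11.607,16.393) [heading=45, draw]
BK 8: (-11.607,16.393) -> (-17.263,10.737) [heading=45, draw]
RT 180: heading 45 -> 225
FD 8: (-17.263,10.737) -> (-22.92,5.08) [heading=225, draw]
RT 135: heading 225 -> 90
FD 16: (-22.92,5.08) -> (-22.92,21.08) [heading=90, draw]
BK 15: (-22.92,21.08) -> (-22.92,6.08) [heading=90, draw]
RT 45: heading 90 -> 45
Final: pos=(-22.92,6.08), heading=45, 8 segment(s) drawn

Start position: (0, 0)
Final position: (-22.92, 6.08)
Distance = 23.713; >= 1e-6 -> NOT closed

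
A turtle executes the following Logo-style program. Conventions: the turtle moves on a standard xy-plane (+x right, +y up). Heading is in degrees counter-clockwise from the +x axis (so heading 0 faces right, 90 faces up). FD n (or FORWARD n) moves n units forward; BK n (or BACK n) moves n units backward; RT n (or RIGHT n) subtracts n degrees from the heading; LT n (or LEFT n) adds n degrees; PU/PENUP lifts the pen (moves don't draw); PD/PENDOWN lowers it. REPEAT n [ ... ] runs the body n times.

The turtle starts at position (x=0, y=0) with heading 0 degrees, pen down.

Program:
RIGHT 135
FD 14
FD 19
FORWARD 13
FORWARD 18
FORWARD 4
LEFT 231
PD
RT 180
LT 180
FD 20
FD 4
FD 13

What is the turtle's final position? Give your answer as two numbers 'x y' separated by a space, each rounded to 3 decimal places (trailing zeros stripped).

Executing turtle program step by step:
Start: pos=(0,0), heading=0, pen down
RT 135: heading 0 -> 225
FD 14: (0,0) -> (-9.899,-9.899) [heading=225, draw]
FD 19: (-9.899,-9.899) -> (-23.335,-23.335) [heading=225, draw]
FD 13: (-23.335,-23.335) -> (-32.527,-32.527) [heading=225, draw]
FD 18: (-32.527,-32.527) -> (-45.255,-45.255) [heading=225, draw]
FD 4: (-45.255,-45.255) -> (-48.083,-48.083) [heading=225, draw]
LT 231: heading 225 -> 96
PD: pen down
RT 180: heading 96 -> 276
LT 180: heading 276 -> 96
FD 20: (-48.083,-48.083) -> (-50.174,-28.193) [heading=96, draw]
FD 4: (-50.174,-28.193) -> (-50.592,-24.215) [heading=96, draw]
FD 13: (-50.592,-24.215) -> (-51.951,-11.286) [heading=96, draw]
Final: pos=(-51.951,-11.286), heading=96, 8 segment(s) drawn

Answer: -51.951 -11.286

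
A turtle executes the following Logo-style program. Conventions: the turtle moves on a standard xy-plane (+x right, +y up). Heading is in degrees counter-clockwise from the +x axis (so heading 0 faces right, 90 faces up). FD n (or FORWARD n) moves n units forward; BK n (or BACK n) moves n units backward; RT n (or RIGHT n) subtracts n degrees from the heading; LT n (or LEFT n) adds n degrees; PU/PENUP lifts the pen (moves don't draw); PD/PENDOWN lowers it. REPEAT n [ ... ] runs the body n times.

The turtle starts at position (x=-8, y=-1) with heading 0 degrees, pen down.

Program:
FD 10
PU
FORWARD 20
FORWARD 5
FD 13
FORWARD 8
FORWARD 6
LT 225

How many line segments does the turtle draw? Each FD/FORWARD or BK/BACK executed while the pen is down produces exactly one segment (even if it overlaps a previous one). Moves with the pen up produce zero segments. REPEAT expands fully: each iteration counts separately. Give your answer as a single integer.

Executing turtle program step by step:
Start: pos=(-8,-1), heading=0, pen down
FD 10: (-8,-1) -> (2,-1) [heading=0, draw]
PU: pen up
FD 20: (2,-1) -> (22,-1) [heading=0, move]
FD 5: (22,-1) -> (27,-1) [heading=0, move]
FD 13: (27,-1) -> (40,-1) [heading=0, move]
FD 8: (40,-1) -> (48,-1) [heading=0, move]
FD 6: (48,-1) -> (54,-1) [heading=0, move]
LT 225: heading 0 -> 225
Final: pos=(54,-1), heading=225, 1 segment(s) drawn
Segments drawn: 1

Answer: 1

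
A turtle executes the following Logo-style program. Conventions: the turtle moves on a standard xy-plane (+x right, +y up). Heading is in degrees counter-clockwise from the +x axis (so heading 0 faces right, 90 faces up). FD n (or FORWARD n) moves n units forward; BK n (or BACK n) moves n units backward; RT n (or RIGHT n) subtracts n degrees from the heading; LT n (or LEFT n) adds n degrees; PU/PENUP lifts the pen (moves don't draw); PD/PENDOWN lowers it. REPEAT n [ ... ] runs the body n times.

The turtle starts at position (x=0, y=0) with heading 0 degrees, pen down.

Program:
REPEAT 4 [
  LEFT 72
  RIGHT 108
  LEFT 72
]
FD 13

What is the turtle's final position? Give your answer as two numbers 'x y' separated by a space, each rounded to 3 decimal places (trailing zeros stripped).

Answer: -10.517 7.641

Derivation:
Executing turtle program step by step:
Start: pos=(0,0), heading=0, pen down
REPEAT 4 [
  -- iteration 1/4 --
  LT 72: heading 0 -> 72
  RT 108: heading 72 -> 324
  LT 72: heading 324 -> 36
  -- iteration 2/4 --
  LT 72: heading 36 -> 108
  RT 108: heading 108 -> 0
  LT 72: heading 0 -> 72
  -- iteration 3/4 --
  LT 72: heading 72 -> 144
  RT 108: heading 144 -> 36
  LT 72: heading 36 -> 108
  -- iteration 4/4 --
  LT 72: heading 108 -> 180
  RT 108: heading 180 -> 72
  LT 72: heading 72 -> 144
]
FD 13: (0,0) -> (-10.517,7.641) [heading=144, draw]
Final: pos=(-10.517,7.641), heading=144, 1 segment(s) drawn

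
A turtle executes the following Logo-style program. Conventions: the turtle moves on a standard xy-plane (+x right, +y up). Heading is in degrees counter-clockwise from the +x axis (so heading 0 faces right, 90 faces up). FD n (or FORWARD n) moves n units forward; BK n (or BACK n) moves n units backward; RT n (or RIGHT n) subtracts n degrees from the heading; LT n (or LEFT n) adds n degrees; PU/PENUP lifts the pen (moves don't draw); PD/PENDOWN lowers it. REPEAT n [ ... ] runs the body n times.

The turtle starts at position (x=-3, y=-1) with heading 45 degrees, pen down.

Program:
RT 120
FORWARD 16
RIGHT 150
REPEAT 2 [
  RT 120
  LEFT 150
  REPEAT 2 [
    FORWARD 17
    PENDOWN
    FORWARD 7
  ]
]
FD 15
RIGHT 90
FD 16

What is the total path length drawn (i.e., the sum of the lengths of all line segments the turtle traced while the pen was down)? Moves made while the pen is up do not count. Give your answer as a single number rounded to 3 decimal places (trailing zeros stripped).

Answer: 143

Derivation:
Executing turtle program step by step:
Start: pos=(-3,-1), heading=45, pen down
RT 120: heading 45 -> 285
FD 16: (-3,-1) -> (1.141,-16.455) [heading=285, draw]
RT 150: heading 285 -> 135
REPEAT 2 [
  -- iteration 1/2 --
  RT 120: heading 135 -> 15
  LT 150: heading 15 -> 165
  REPEAT 2 [
    -- iteration 1/2 --
    FD 17: (1.141,-16.455) -> (-15.28,-12.055) [heading=165, draw]
    PD: pen down
    FD 7: (-15.28,-12.055) -> (-22.041,-10.243) [heading=165, draw]
    -- iteration 2/2 --
    FD 17: (-22.041,-10.243) -> (-38.462,-5.843) [heading=165, draw]
    PD: pen down
    FD 7: (-38.462,-5.843) -> (-45.223,-4.031) [heading=165, draw]
  ]
  -- iteration 2/2 --
  RT 120: heading 165 -> 45
  LT 150: heading 45 -> 195
  REPEAT 2 [
    -- iteration 1/2 --
    FD 17: (-45.223,-4.031) -> (-61.644,-8.431) [heading=195, draw]
    PD: pen down
    FD 7: (-61.644,-8.431) -> (-68.406,-10.243) [heading=195, draw]
    -- iteration 2/2 --
    FD 17: (-68.406,-10.243) -> (-84.826,-14.643) [heading=195, draw]
    PD: pen down
    FD 7: (-84.826,-14.643) -> (-91.588,-16.455) [heading=195, draw]
  ]
]
FD 15: (-91.588,-16.455) -> (-106.077,-20.337) [heading=195, draw]
RT 90: heading 195 -> 105
FD 16: (-106.077,-20.337) -> (-110.218,-4.882) [heading=105, draw]
Final: pos=(-110.218,-4.882), heading=105, 11 segment(s) drawn

Segment lengths:
  seg 1: (-3,-1) -> (1.141,-16.455), length = 16
  seg 2: (1.141,-16.455) -> (-15.28,-12.055), length = 17
  seg 3: (-15.28,-12.055) -> (-22.041,-10.243), length = 7
  seg 4: (-22.041,-10.243) -> (-38.462,-5.843), length = 17
  seg 5: (-38.462,-5.843) -> (-45.223,-4.031), length = 7
  seg 6: (-45.223,-4.031) -> (-61.644,-8.431), length = 17
  seg 7: (-61.644,-8.431) -> (-68.406,-10.243), length = 7
  seg 8: (-68.406,-10.243) -> (-84.826,-14.643), length = 17
  seg 9: (-84.826,-14.643) -> (-91.588,-16.455), length = 7
  seg 10: (-91.588,-16.455) -> (-106.077,-20.337), length = 15
  seg 11: (-106.077,-20.337) -> (-110.218,-4.882), length = 16
Total = 143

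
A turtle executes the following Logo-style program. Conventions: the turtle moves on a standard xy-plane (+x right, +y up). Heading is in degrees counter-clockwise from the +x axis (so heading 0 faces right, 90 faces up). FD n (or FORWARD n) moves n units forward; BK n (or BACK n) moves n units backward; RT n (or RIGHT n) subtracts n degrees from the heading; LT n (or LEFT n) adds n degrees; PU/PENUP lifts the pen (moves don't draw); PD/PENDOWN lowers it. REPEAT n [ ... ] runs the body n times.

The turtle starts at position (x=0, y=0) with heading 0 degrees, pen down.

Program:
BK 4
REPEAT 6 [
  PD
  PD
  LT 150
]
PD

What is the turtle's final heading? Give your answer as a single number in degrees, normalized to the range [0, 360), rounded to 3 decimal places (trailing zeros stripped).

Answer: 180

Derivation:
Executing turtle program step by step:
Start: pos=(0,0), heading=0, pen down
BK 4: (0,0) -> (-4,0) [heading=0, draw]
REPEAT 6 [
  -- iteration 1/6 --
  PD: pen down
  PD: pen down
  LT 150: heading 0 -> 150
  -- iteration 2/6 --
  PD: pen down
  PD: pen down
  LT 150: heading 150 -> 300
  -- iteration 3/6 --
  PD: pen down
  PD: pen down
  LT 150: heading 300 -> 90
  -- iteration 4/6 --
  PD: pen down
  PD: pen down
  LT 150: heading 90 -> 240
  -- iteration 5/6 --
  PD: pen down
  PD: pen down
  LT 150: heading 240 -> 30
  -- iteration 6/6 --
  PD: pen down
  PD: pen down
  LT 150: heading 30 -> 180
]
PD: pen down
Final: pos=(-4,0), heading=180, 1 segment(s) drawn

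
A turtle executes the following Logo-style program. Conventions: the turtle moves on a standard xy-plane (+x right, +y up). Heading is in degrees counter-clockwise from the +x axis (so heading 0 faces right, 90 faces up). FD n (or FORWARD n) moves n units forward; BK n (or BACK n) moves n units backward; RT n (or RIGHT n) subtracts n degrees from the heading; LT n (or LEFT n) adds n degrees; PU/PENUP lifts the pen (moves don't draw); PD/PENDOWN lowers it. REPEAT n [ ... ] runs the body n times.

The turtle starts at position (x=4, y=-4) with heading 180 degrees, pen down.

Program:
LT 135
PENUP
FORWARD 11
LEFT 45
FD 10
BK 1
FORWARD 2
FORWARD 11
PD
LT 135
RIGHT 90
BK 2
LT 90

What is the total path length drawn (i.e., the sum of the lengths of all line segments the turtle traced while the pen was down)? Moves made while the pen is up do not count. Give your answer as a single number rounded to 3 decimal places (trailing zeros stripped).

Executing turtle program step by step:
Start: pos=(4,-4), heading=180, pen down
LT 135: heading 180 -> 315
PU: pen up
FD 11: (4,-4) -> (11.778,-11.778) [heading=315, move]
LT 45: heading 315 -> 0
FD 10: (11.778,-11.778) -> (21.778,-11.778) [heading=0, move]
BK 1: (21.778,-11.778) -> (20.778,-11.778) [heading=0, move]
FD 2: (20.778,-11.778) -> (22.778,-11.778) [heading=0, move]
FD 11: (22.778,-11.778) -> (33.778,-11.778) [heading=0, move]
PD: pen down
LT 135: heading 0 -> 135
RT 90: heading 135 -> 45
BK 2: (33.778,-11.778) -> (32.364,-13.192) [heading=45, draw]
LT 90: heading 45 -> 135
Final: pos=(32.364,-13.192), heading=135, 1 segment(s) drawn

Segment lengths:
  seg 1: (33.778,-11.778) -> (32.364,-13.192), length = 2
Total = 2

Answer: 2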